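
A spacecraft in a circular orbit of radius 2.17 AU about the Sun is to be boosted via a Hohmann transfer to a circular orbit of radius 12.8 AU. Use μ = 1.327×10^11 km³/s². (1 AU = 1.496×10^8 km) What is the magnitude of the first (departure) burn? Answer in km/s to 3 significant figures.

In km: r₁ = 2.17 × 1.496×10^8 = 3.24632×10^8 km; r₂ = 12.8 × 1.496×10^8 = 1.91488×10^9 km.
Transfer-ellipse semi-major axis a_t = (r₁ + r₂)/2 = (3.24632×10^8 + 1.91488×10^9)/2 = 1.119756×10^9 km.
Circular speed at r = 3.24632×10^8 km: v_c = √(μ/r) = 20.218 km/s.
Vis-viva on the transfer ellipse at r = 3.24632×10^8 km gives v_t = √[μ(2/r − 1/a_t)] = 26.439 km/s.
Δv₁ = |v_t − v_c| = |26.439 − 20.218| = 6.221 km/s.

Δv₁ = 6.22 km/s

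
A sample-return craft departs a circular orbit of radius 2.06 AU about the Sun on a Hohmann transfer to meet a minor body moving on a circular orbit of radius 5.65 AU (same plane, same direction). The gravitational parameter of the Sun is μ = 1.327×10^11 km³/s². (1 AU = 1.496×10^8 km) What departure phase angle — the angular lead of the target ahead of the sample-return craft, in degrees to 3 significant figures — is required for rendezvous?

In km: r₁ = 2.06 × 1.496×10^8 = 3.08176×10^8 km; r₂ = 5.65 × 1.496×10^8 = 8.4524×10^8 km.
Transfer-ellipse semi-major axis a_t = (r₁ + r₂)/2 = (3.08176×10^8 + 8.4524×10^8)/2 = 5.76708×10^8 km.
Transfer time t = π√(a_t³/μ) = 1.1944×10^8 s.
The target's mean motion on its circular orbit is ω₂ = √(μ/r₂³) = 1.4824×10^-8 rad/s.
Angle swept by the target during transfer: ω₂·t = 1.7706 rad = 101.4°.
Arrival is 180° from departure on the ellipse, so φ = 180° − 101.4° = 78.6°.

φ = 78.6°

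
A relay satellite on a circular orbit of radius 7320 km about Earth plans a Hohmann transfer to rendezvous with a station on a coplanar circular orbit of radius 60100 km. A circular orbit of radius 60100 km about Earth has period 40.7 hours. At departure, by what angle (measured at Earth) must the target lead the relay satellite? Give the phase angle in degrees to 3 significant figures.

φ = 104°

From Kepler's third law T² = 4π²r³/μ at r = 60100 km, T = 40.7 hours = 40.7 × 3600 s = 1.4652×10^5 s: μ = 4π²r³/T² = 3.99199×10^5 km³/s².
Semi-major axis of the transfer orbit: a_t = (7320 + 60100)/2 = 33710 km.
The half-period of the transfer ellipse is t = π√(a_t³/μ) = 30775 s.
Target angular speed ω₂ = √(μ/r₂³) = 4.2883×10^-5 rad/s.
Angle swept by the target during transfer: ω₂·t = 1.3197 rad = 75.61°.
Arrival is 180° from departure on the ellipse, so φ = 180° − 75.61° = 104°.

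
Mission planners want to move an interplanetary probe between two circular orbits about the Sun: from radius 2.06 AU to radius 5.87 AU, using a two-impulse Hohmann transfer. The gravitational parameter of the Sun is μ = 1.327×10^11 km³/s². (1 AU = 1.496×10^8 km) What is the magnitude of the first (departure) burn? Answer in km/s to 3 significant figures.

Δv₁ = 4.50 km/s

In km: r₁ = 2.06 × 1.496×10^8 = 3.08176×10^8 km; r₂ = 5.87 × 1.496×10^8 = 8.78152×10^8 km.
Semi-major axis of the transfer orbit: a_t = (3.08176×10^8 + 8.78152×10^8)/2 = 5.93164×10^8 km.
On the circular orbit at r = 3.08176×10^8 km, v_c = √(μ/r) = 20.75086 km/s.
Vis-viva on the transfer ellipse at r = 3.08176×10^8 km gives v_t = √[μ(2/r − 1/a_t)] = 25.24838 km/s.
Δv₁ = |v_t − v_c| = |25.24838 − 20.75086| = 4.498 km/s.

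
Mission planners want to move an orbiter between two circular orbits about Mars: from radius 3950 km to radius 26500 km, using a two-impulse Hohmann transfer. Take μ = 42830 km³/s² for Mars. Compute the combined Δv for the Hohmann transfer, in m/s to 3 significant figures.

Transfer-ellipse semi-major axis a_t = (r₁ + r₂)/2 = (3950 + 26500)/2 = 15225 km.
At r₁ the circular-orbit speed is v₁ = √(μ/r₁) = 3.293 km/s.
On the transfer ellipse at r₁, vis-viva gives v_p = √[μ(2/r₁ − 1/a_t)] = 4.344 km/s.
First burn Δv₁ = |v_p − v₁| = 1.051 km/s.
At r₂, v₂ = √(μ/r₂) = 1.27131 km/s.
Transfer-orbit speed at r₂: v_a = √[μ(2/r₂ − 1/a_t)] = 0.647547 km/s.
Second burn Δv₂ = |v₂ − v_a| = 0.6238 km/s.
Total Δv = Δv₁ + Δv₂ = 1.675 km/s.

Δv = 1680 m/s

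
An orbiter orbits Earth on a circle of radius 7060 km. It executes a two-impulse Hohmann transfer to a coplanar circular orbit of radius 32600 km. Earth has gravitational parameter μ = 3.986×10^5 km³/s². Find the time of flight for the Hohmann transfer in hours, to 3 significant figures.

t = 3.86 hours

Semi-major axis of the transfer orbit: a_t = (7060 + 32600)/2 = 19830 km.
Half the transfer-orbit period gives t = π√(a_t³/μ) = 13900 s.
Converting: 13900 s ÷ 3600 s/hour = 3.86 hours.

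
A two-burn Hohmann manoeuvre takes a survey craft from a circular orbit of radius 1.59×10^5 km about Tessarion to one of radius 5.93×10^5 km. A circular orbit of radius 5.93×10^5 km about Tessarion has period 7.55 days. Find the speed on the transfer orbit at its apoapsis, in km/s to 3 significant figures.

From Kepler's third law T² = 4π²r³/μ at r = 5.93×10^5 km, T = 7.55 days = 7.55 × 86400 s = 6.5232×10^5 s: μ = 4π²r³/T² = 1.93465×10^7 km³/s².
The Hohmann ellipse has a_t = (r₁ + r₂)/2 = 3.760×10^5 km.
The apoapsis of the transfer ellipse is at r = 5.930×10^5 km.
From the vis-viva equation, v = √[μ(2/r − 1/a_t)] = 3.714 km/s.

v = 3.71 km/s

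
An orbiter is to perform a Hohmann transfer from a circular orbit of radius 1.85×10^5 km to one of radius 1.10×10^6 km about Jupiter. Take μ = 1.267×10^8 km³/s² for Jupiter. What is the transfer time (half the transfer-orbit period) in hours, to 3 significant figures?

t = 39.9 hours

Transfer-ellipse semi-major axis a_t = (r₁ + r₂)/2 = (1.850×10^5 + 1.100×10^6)/2 = 6.425×10^5 km.
By Kepler's third law the transfer-orbit period is T = 2π√(a_t³/μ), so t = T/2 = 1.437×10^5 s.
Converting: 1.437×10^5 s ÷ 3600 s/hour = 39.9 hours.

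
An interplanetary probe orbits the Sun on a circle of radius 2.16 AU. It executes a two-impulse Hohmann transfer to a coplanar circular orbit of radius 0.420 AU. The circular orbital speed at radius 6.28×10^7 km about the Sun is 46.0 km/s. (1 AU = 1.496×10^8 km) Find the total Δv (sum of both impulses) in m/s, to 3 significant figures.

From the circular-orbit relation v² = μ/r at r = 6.28×10^7 km: μ = v²r = (46.0)² × 6.28×10^7 = 1.32885×10^11 km³/s².
In km: r₁ = 2.16 × 1.496×10^8 = 3.23136×10^8 km; r₂ = 0.420 × 1.496×10^8 = 6.2832×10^7 km.
Semi-major axis of the transfer orbit: a_t = (3.23136×10^8 + 6.2832×10^7)/2 = 1.92984×10^8 km.
At r₁ the circular-orbit speed is v₁ = √(μ/r₁) = 20.279 km/s.
On the transfer ellipse at r₁, v² = μ(2/r − 1/a) gives v_a = √[μ(2/r₁ − 1/a_t)] = 11.571 km/s.
First burn Δv₁ = |v_a − v₁| = 8.708 km/s.
At r₂, v₂ = √(μ/r₂) = 45.99 km/s.
Transfer-orbit speed at r₂: v_p = √[μ(2/r₂ − 1/a_t)] = 59.51 km/s.
Second burn Δv₂ = |v₂ − v_p| = 13.52 km/s.
Total Δv = Δv₁ + Δv₂ = 22.23 km/s.

Δv = 22200 m/s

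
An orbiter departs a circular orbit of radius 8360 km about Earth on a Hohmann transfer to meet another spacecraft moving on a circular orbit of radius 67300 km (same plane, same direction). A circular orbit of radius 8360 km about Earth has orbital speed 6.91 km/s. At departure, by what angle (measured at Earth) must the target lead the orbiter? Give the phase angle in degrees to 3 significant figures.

From the circular-orbit relation v² = μ/r at r = 8360 km: μ = v²r = (6.91)² × 8360 = 3.99174×10^5 km³/s².
The Hohmann ellipse has a_t = (r₁ + r₂)/2 = 37830 km.
Transfer time t = π√(a_t³/μ) = 36590 s.
The target's mean motion on its circular orbit is ω₂ = √(μ/r₂³) = 3.619×10^-5 rad/s.
Angle swept by the target during transfer: ω₂·t = 1.324 rad = 75.86°.
Arrival is 180° from departure on the ellipse, so φ = 180° − 75.86° = 104°.

φ = 104°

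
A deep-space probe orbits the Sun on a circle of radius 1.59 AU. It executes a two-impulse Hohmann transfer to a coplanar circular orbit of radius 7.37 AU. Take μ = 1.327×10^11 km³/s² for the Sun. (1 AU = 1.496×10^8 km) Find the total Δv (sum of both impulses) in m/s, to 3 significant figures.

In km: r₁ = 1.59 × 1.496×10^8 = 2.37864×10^8 km; r₂ = 7.37 × 1.496×10^8 = 1.102552×10^9 km.
Transfer-ellipse semi-major axis a_t = (r₁ + r₂)/2 = (2.37864×10^8 + 1.102552×10^9)/2 = 6.70208×10^8 km.
At r₁ the circular-orbit speed is v₁ = √(μ/r₁) = 23.620 km/s.
Transfer-orbit speed at r₁ (v² = μ(2/r − 1/a)): v_p = √[μ(2/r₁ − 1/a_t)] = 30.295 km/s.
First burn Δv₁ = |v_p − v₁| = 6.675 km/s.
Circular speed at r₂: v₂ = √(μ/r₂) = 10.971 km/s.
Transfer-orbit speed at r₂: v_a = √[μ(2/r₂ − 1/a_t)] = 6.5358 km/s.
Second burn Δv₂ = |v₂ − v_a| = 4.435 km/s.
Δv = Δv₁ + Δv₂ = 6.675 + 4.435 = 11.11 km/s.

Δv = 11100 m/s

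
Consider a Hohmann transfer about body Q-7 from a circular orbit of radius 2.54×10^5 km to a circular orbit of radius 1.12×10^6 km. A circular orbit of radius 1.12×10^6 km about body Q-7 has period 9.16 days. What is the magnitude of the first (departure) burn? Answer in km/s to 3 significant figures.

From Kepler's third law T² = 4π²r³/μ at r = 1.12×10^6 km, T = 9.16 days = 9.16 × 86400 s = 7.91424×10^5 s: μ = 4π²r³/T² = 8.85514×10^7 km³/s².
Semi-major axis of the transfer orbit: a_t = (2.540×10^5 + 1.120×10^6)/2 = 6.870×10^5 km.
On the circular orbit at r = 2.540×10^5 km, v_c = √(μ/r) = 18.6716 km/s.
Vis-viva on the transfer ellipse at r = 2.540×10^5 km gives v_t = √[μ(2/r − 1/a_t)] = 23.8403 km/s.
Δv₁ = |v_t − v_c| = |23.8403 − 18.6716| = 5.169 km/s.

Δv₁ = 5.17 km/s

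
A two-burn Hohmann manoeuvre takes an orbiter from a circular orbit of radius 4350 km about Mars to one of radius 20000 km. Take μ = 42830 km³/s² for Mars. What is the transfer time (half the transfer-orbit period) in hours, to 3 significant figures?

Semi-major axis of the transfer orbit: a_t = (4350 + 20000)/2 = 12175 km.
Transfer time t = π√(a_t³/μ) = π√((12175)³ / 42830) = 20390 s.
Converting: 20390 s ÷ 3600 s/hour = 5.66 hours.

t = 5.66 hours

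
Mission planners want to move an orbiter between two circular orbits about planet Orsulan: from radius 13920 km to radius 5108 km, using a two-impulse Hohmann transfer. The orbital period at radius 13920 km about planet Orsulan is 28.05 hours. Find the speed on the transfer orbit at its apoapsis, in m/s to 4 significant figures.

v = 634.6 m/s

From Kepler's third law T² = 4π²r³/μ at r = 13920 km, T = 28.05 hours = 28.05 × 3600 s = 1.0098×10^5 s: μ = 4π²r³/T² = 10442.6 km³/s².
Semi-major axis of the transfer orbit: a_t = (13920 + 5108)/2 = 9514 km.
The apoapsis of the transfer ellipse is at r = 13920 km.
From the vis-viva equation, v = √[μ(2/r − 1/a_t)] = 0.6346 km/s.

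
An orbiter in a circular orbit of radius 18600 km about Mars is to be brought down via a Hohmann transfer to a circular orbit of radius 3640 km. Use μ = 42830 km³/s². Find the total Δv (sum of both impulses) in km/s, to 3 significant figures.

Δv = 1.66 km/s

Semi-major axis of the transfer orbit: a_t = (18600 + 3640)/2 = 11120 km.
At r₁ the circular-orbit speed is v₁ = √(μ/r₁) = 1.5175 km/s.
On the transfer ellipse at r₁, v² = μ(2/r − 1/a) gives v_a = √[μ(2/r₁ − 1/a_t)] = 0.86819 km/s.
First burn Δv₁ = |v_a − v₁| = 0.6493 km/s.
Circular speed at r₂: v₂ = √(μ/r₂) = 3.430 km/s.
Transfer-orbit speed at r₂: v_p = √[μ(2/r₂ − 1/a_t)] = 4.436 km/s.
Second burn Δv₂ = |v₂ − v_p| = 1.006 km/s.
Δv = Δv₁ + Δv₂ = 0.6493 + 1.006 = 1.655 km/s.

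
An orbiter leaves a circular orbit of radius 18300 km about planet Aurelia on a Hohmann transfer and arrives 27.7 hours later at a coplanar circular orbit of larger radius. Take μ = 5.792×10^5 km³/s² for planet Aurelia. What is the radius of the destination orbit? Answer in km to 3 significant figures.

Transfer time t = 27.7 hours = 99720 s, and t = π√(a_t³/μ).
So a_t = (μ t²/π²)^(1/3) = (5.792×10^5 × (99720)² / π²)^(1/3) = 83566 km.
Since a_t = (r₁ + r₂)/2, r₂ = 2a_t − r₁ = 2×83566 − 18300 = 1.48832×10^5 km.

r₂ = 1.49×10^5 km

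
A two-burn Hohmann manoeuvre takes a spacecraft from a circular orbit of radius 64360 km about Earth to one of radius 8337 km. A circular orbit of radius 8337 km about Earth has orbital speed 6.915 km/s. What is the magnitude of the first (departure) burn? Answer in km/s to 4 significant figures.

From the circular-orbit relation v² = μ/r at r = 8337 km: μ = v²r = (6.915)² × 8337 = 3.98652×10^5 km³/s².
Semi-major axis of the transfer orbit: a_t = (64360 + 8337)/2 = 36348.5 km.
On the circular orbit at r = 64360 km, v_c = √(μ/r) = 2.489 km/s.
Vis-viva on the transfer ellipse at r = 64360 km gives v_t = √[μ(2/r − 1/a_t)] = 1.192 km/s.
Δv₁ = |v_t − v_c| = |1.192 − 2.489| = 1.297 km/s.

Δv₁ = 1.297 km/s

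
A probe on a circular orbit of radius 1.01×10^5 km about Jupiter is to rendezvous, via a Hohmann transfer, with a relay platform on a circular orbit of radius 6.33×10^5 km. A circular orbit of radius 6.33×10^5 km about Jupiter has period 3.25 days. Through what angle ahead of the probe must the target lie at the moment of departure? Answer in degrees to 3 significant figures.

φ = 101°

From Kepler's third law T² = 4π²r³/μ at r = 6.33×10^5 km, T = 3.25 days = 3.25 × 86400 s = 2.808×10^5 s: μ = 4π²r³/T² = 1.26992×10^8 km³/s².
Transfer-ellipse semi-major axis a_t = (r₁ + r₂)/2 = (1.010×10^5 + 6.330×10^5)/2 = 3.670×10^5 km.
The half-period of the transfer ellipse is t = π√(a_t³/μ) = 61981 s.
Target angular speed ω₂ = √(μ/r₂³) = 2.2376×10^-5 rad/s.
Angle swept by the target during transfer: ω₂·t = 1.3869 rad = 79.46°.
Arrival is 180° from departure on the ellipse, so φ = 180° − 79.46° = 101°.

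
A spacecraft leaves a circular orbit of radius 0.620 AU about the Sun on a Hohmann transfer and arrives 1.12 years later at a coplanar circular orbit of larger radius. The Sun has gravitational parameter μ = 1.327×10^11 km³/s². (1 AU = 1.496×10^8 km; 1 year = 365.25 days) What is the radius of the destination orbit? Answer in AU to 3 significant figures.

In km: r₁ = 0.620 × 1.496×10^8 = 9.2752×10^7 km.
Transfer time t = 1.12 years × 365.25 × 86400 s = 3.5344512×10^7 s, and t = π√(a_t³/μ).
So a_t = (μ t²/π²)^(1/3) = (1.327×10^11 × (3.5344512×10^7)² / π²)^(1/3) = 2.5610×10^8 km.
Since a_t = (r₁ + r₂)/2, r₂ = 2a_t − r₁ = 2×2.5610×10^8 − 9.2752×10^7 = 4.19448×10^8 km.
In AU: r₂ = 4.19448×10^8 / 1.496×10^8 = 2.80 AU.

r₂ = 2.80 AU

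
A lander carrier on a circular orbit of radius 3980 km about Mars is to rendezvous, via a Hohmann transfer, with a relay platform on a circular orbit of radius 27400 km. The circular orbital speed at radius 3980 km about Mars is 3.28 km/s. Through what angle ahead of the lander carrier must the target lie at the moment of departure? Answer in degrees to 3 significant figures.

φ = 102°

From the circular-orbit relation v² = μ/r at r = 3980 km: μ = v²r = (3.28)² × 3980 = 42818.4 km³/s².
Semi-major axis of the transfer orbit: a_t = (3980 + 27400)/2 = 15690 km.
Transfer time t = π√(a_t³/μ) = 29840 s.
Target angular speed ω₂ = √(μ/r₂³) = 4.562×10^-5 rad/s.
Angle swept by the target during transfer: ω₂·t = 1.3613 rad = 78.00°.
Arrival is 180° from departure on the ellipse, so φ = 180° − 78.00° = 102°.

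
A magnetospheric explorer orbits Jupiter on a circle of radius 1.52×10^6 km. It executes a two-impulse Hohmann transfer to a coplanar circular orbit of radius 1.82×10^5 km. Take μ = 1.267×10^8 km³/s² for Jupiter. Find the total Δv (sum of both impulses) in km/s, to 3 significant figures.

Δv = 13.8 km/s

Semi-major axis of the transfer orbit: a_t = (1.520×10^6 + 1.820×10^5)/2 = 8.510×10^5 km.
Circular speed at r₁: v₁ = √(μ/r₁) = √(1.267×10^8/1.520×10^6) = 9.1299 km/s.
Transfer-orbit speed at r₁ (vis-viva): v_a = √[μ(2/r₁ − 1/a_t)] = 4.2222 km/s.
First burn Δv₁ = |v_a − v₁| = 4.9077 km/s.
At r₂, v₂ = √(μ/r₂) = 26.3847 km/s.
Transfer-orbit speed at r₂: v_p = √[μ(2/r₂ − 1/a_t)] = 35.2622 km/s.
Second burn Δv₂ = |v₂ − v_p| = 8.8775 km/s.
Δv = Δv₁ + Δv₂ = 4.9077 + 8.8775 = 13.79 km/s.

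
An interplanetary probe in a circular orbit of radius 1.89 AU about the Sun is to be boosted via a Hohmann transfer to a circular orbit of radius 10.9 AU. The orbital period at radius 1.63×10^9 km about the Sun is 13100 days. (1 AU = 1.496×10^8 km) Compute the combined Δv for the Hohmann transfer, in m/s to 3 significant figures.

Δv = 10800 m/s

From Kepler's third law T² = 4π²r³/μ at r = 1.63×10^9 km, T = 13100 days = 13100 × 86400 s = 1.13184×10^9 s: μ = 4π²r³/T² = 1.33460×10^11 km³/s².
In km: r₁ = 1.89 × 1.496×10^8 = 2.82744×10^8 km; r₂ = 10.9 × 1.496×10^8 = 1.63064×10^9 km.
The Hohmann ellipse has a_t = (r₁ + r₂)/2 = 9.56692×10^8 km.
Circular speed at r₁: v₁ = √(μ/r₁) = √(1.33460×10^11/2.82744×10^8) = 21.726 km/s.
Transfer-orbit speed at r₁ (v² = μ(2/r − 1/a)): v_p = √[μ(2/r₁ − 1/a_t)] = 28.364 km/s.
First burn Δv₁ = |v_p − v₁| = 6.638 km/s.
Circular speed at r₂: v₂ = √(μ/r₂) = 9.047 km/s.
Transfer-orbit speed at r₂: v_a = √[μ(2/r₂ − 1/a_t)] = 4.918 km/s.
Second burn Δv₂ = |v₂ − v_a| = 4.129 km/s.
Total Δv = Δv₁ + Δv₂ = 10.77 km/s.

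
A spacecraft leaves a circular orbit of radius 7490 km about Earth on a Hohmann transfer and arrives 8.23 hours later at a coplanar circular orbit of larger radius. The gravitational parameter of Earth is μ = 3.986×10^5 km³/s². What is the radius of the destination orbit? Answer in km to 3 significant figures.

Transfer time t = 8.23 hours = 29628 s, and t = π√(a_t³/μ).
So a_t = (μ t²/π²)^(1/3) = (3.986×10^5 × (29628)² / π²)^(1/3) = 32851 km.
Since a_t = (r₁ + r₂)/2, r₂ = 2a_t − r₁ = 2×32851 − 7490 = 58212 km.

r₂ = 58200 km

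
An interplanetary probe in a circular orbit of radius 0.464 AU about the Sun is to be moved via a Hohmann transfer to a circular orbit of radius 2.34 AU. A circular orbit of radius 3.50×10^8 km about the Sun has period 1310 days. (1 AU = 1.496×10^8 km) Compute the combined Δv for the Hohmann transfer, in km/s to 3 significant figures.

Δv = 21.0 km/s

From Kepler's third law T² = 4π²r³/μ at r = 3.50×10^8 km, T = 1310 days = 1310 × 86400 s = 1.13184×10^8 s: μ = 4π²r³/T² = 1.32128×10^11 km³/s².
In km: r₁ = 0.464 × 1.496×10^8 = 6.94144×10^7 km; r₂ = 2.34 × 1.496×10^8 = 3.50064×10^8 km.
Semi-major axis of the transfer orbit: a_t = (6.94144×10^7 + 3.50064×10^8)/2 = 2.097392×10^8 km.
At r₁ the circular-orbit speed is v₁ = √(μ/r₁) = 43.629 km/s.
Transfer-orbit speed at r₁ (vis-viva equation): v_p = √[μ(2/r₁ − 1/a_t)] = 56.365 km/s.
First burn Δv₁ = |v_p − v₁| = 12.74 km/s.
At r₂, v₂ = √(μ/r₂) = 19.428 km/s.
Transfer-orbit speed at r₂: v_a = √[μ(2/r₂ − 1/a_t)] = 11.177 km/s.
Second burn Δv₂ = |v₂ − v_a| = 8.251 km/s.
Δv = Δv₁ + Δv₂ = 12.74 + 8.251 = 20.99 km/s.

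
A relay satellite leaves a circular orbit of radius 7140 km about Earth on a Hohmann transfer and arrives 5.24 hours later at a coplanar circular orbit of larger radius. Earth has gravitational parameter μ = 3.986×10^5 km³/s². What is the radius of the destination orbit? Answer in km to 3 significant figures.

Transfer time t = 5.24 hours = 18864 s, and t = π√(a_t³/μ).
So a_t = (μ t²/π²)^(1/3) = (3.986×10^5 × (18864)² / π²)^(1/3) = 24313 km.
Since a_t = (r₁ + r₂)/2, r₂ = 2a_t − r₁ = 2×24313 − 7140 = 41486 km.

r₂ = 41500 km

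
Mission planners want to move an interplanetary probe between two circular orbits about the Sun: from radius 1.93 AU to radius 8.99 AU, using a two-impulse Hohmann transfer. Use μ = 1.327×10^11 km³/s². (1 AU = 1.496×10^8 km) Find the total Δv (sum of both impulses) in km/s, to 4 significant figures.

In km: r₁ = 1.93 × 1.496×10^8 = 2.88728×10^8 km; r₂ = 8.99 × 1.496×10^8 = 1.344904×10^9 km.
The Hohmann ellipse has a_t = (r₁ + r₂)/2 = 8.16816×10^8 km.
At r₁ the circular-orbit speed is v₁ = √(μ/r₁) = 21.438 km/s.
Transfer-orbit speed at r₁ (v² = μ(2/r − 1/a)): v_p = √[μ(2/r₁ − 1/a_t)] = 27.509 km/s.
First burn Δv₁ = |v_p − v₁| = 6.071 km/s.
At r₂, v₂ = √(μ/r₂) = 9.933215 km/s.
Transfer-orbit speed at r₂: v_a = √[μ(2/r₂ − 1/a_t)] = 5.905710 km/s.
Second burn Δv₂ = |v₂ − v_a| = 4.028 km/s.
Total Δv = Δv₁ + Δv₂ = 10.10 km/s.

Δv = 10.10 km/s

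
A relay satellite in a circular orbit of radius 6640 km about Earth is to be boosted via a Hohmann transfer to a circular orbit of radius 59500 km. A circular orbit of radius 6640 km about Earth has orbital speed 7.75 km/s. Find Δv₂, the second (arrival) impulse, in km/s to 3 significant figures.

From the circular-orbit relation v² = μ/r at r = 6640 km: μ = v²r = (7.75)² × 6640 = 3.98815×10^5 km³/s².
The Hohmann ellipse has a_t = (r₁ + r₂)/2 = 33070 km.
On the circular orbit at r = 59500 km, v_c = √(μ/r) = 2.589 km/s.
Vis-viva on the transfer ellipse at r = 59500 km gives v_t = √[μ(2/r − 1/a_t)] = 1.160 km/s.
Δv₂ = |v_t − v_c| = |1.160 − 2.589| = 1.429 km/s.

Δv₂ = 1.43 km/s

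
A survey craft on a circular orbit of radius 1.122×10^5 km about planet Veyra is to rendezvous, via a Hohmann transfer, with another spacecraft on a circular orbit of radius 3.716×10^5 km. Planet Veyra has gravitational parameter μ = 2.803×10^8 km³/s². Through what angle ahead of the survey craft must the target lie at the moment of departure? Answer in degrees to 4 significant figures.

φ = 85.46°

Transfer-ellipse semi-major axis a_t = (r₁ + r₂)/2 = (1.122×10^5 + 3.716×10^5)/2 = 2.419×10^5 km.
Transfer time t = π√(a_t³/μ) = 22330 s.
Target angular speed ω₂ = √(μ/r₂³) = 7.391×10^-5 rad/s.
Angle swept by the target during transfer: ω₂·t = 1.650 rad = 94.54°.
The survey craft traverses 180° on the transfer ellipse, so the target must lead by 180° − 94.54° = 85.46°.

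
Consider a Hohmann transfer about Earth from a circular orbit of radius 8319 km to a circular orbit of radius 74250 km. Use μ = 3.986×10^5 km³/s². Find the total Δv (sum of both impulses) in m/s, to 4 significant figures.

Transfer-ellipse semi-major axis a_t = (r₁ + r₂)/2 = (8319 + 74250)/2 = 41284.5 km.
At r₁ the circular-orbit speed is v₁ = √(μ/r₁) = 6.922 km/s.
On the transfer ellipse at r₁, vis-viva gives v_p = √[μ(2/r₁ − 1/a_t)] = 9.283 km/s.
First burn Δv₁ = |v_p − v₁| = 2.361 km/s.
At r₂, v₂ = √(μ/r₂) = 2.317 km/s.
Transfer-orbit speed at r₂: v_a = √[μ(2/r₂ − 1/a_t)] = 1.040 km/s.
Second burn Δv₂ = |v₂ − v_a| = 1.277 km/s.
Total Δv = Δv₁ + Δv₂ = 3.638 km/s.

Δv = 3638 m/s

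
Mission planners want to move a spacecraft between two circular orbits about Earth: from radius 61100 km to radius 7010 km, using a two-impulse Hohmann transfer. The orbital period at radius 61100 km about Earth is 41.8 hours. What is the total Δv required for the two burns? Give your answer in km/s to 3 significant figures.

Δv = 3.95 km/s

From Kepler's third law T² = 4π²r³/μ at r = 61100 km, T = 41.8 hours = 41.8 × 3600 s = 1.5048×10^5 s: μ = 4π²r³/T² = 3.97673×10^5 km³/s².
Transfer-ellipse semi-major axis a_t = (r₁ + r₂)/2 = (61100 + 7010)/2 = 34055 km.
Circular speed at r₁: v₁ = √(μ/r₁) = √(3.97673×10^5/61100) = 2.551187 km/s.
On the transfer ellipse at r₁, vis-viva gives v_a = √[μ(2/r₁ − 1/a_t)] = 1.157473 km/s.
First burn Δv₁ = |v_a − v₁| = 1.39371 km/s.
At r₂, v₂ = √(μ/r₂) = 7.531889 km/s.
Transfer-orbit speed at r₂: v_p = √[μ(2/r₂ − 1/a_t)] = 10.08867 km/s.
Second burn Δv₂ = |v₂ − v_p| = 2.55678 km/s.
Δv = Δv₁ + Δv₂ = 1.39371 + 2.55678 = 3.950 km/s.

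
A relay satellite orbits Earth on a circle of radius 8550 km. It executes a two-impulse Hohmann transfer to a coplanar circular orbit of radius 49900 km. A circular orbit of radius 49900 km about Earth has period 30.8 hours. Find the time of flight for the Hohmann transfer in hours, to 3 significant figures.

t = 6.90 hours

From Kepler's third law T² = 4π²r³/μ at r = 49900 km, T = 30.8 hours = 30.8 × 3600 s = 1.1088×10^5 s: μ = 4π²r³/T² = 3.98984×10^5 km³/s².
Transfer-ellipse semi-major axis a_t = (r₁ + r₂)/2 = (8550 + 49900)/2 = 29225 km.
Half the transfer-orbit period gives t = π√(a_t³/μ) = 24850 s.
Converting: 24850 s ÷ 3600 s/hour = 6.90 hours.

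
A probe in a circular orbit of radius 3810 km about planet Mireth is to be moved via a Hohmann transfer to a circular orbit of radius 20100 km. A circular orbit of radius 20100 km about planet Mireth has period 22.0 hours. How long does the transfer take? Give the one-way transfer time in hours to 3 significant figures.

t = 5.05 hours

From Kepler's third law T² = 4π²r³/μ at r = 20100 km, T = 22.0 hours = 22.0 × 3600 s = 79200 s: μ = 4π²r³/T² = 51109.0 km³/s².
Transfer-ellipse semi-major axis a_t = (r₁ + r₂)/2 = (3810 + 20100)/2 = 11955 km.
Half the transfer-orbit period gives t = π√(a_t³/μ) = 18165 s.
Converting: 18165 s ÷ 3600 s/hour = 5.05 hours.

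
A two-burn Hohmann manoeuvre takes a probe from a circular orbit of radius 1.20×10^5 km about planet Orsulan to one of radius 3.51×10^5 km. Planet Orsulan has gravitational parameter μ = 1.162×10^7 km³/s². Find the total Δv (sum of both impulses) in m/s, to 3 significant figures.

Δv = 3820 m/s

Transfer-ellipse semi-major axis a_t = (r₁ + r₂)/2 = (1.200×10^5 + 3.510×10^5)/2 = 2.355×10^5 km.
Circular speed at r₁: v₁ = √(μ/r₁) = √(1.162×10^7/1.200×10^5) = 9.84039 km/s.
On the transfer ellipse at r₁, vis-viva equation gives v_p = √[μ(2/r₁ − 1/a_t)] = 12.0135 km/s.
First burn Δv₁ = |v_p − v₁| = 2.173 km/s.
At r₂, v₂ = √(μ/r₂) = 5.754 km/s.
Transfer-orbit speed at r₂: v_a = √[μ(2/r₂ − 1/a_t)] = 4.107 km/s.
Second burn Δv₂ = |v₂ − v_a| = 1.647 km/s.
Total Δv = Δv₁ + Δv₂ = 3.820 km/s.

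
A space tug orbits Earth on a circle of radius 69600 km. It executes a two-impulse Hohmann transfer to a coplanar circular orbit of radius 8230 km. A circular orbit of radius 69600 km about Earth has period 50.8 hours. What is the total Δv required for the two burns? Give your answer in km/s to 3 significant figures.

From Kepler's third law T² = 4π²r³/μ at r = 69600 km, T = 50.8 hours = 50.8 × 3600 s = 1.8288×10^5 s: μ = 4π²r³/T² = 3.97974×10^5 km³/s².
Transfer-ellipse semi-major axis a_t = (r₁ + r₂)/2 = (69600 + 8230)/2 = 38915 km.
At r₁ the circular-orbit speed is v₁ = √(μ/r₁) = 2.391239 km/s.
On the transfer ellipse at r₁, vis-viva equation gives v_a = √[μ(2/r₁ − 1/a_t)] = 1.099675 km/s.
First burn Δv₁ = |v_a − v₁| = 1.29156 km/s.
Circular speed at r₂: v₂ = √(μ/r₂) = 6.953886 km/s.
Transfer-orbit speed at r₂: v_p = √[μ(2/r₂ − 1/a_t)] = 9.299802 km/s.
Second burn Δv₂ = |v₂ − v_p| = 2.34592 km/s.
Δv = Δv₁ + Δv₂ = 1.29156 + 2.34592 = 3.637 km/s.

Δv = 3.64 km/s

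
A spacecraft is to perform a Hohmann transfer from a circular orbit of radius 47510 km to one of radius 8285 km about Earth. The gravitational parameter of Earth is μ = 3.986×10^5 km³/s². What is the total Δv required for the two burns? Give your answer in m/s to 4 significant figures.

Δv = 3434 m/s

The Hohmann ellipse has a_t = (r₁ + r₂)/2 = 27897.5 km.
Circular speed at r₁: v₁ = √(μ/r₁) = √(3.986×10^5/47510) = 2.8965 km/s.
Transfer-orbit speed at r₁ (vis-viva equation): v_a = √[μ(2/r₁ − 1/a_t)] = 1.5785 km/s.
First burn Δv₁ = |v_a − v₁| = 1.318 km/s.
At r₂, v₂ = √(μ/r₂) = 6.936 km/s.
Transfer-orbit speed at r₂: v_p = √[μ(2/r₂ − 1/a_t)] = 9.052 km/s.
Second burn Δv₂ = |v₂ − v_p| = 2.116 km/s.
Δv = Δv₁ + Δv₂ = 1.318 + 2.116 = 3.434 km/s.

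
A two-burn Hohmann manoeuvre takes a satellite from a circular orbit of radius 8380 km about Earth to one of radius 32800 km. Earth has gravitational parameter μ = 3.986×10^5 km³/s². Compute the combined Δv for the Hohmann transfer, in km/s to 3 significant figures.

Δv = 3.07 km/s

The Hohmann ellipse has a_t = (r₁ + r₂)/2 = 20590 km.
At r₁ the circular-orbit speed is v₁ = √(μ/r₁) = 6.897 km/s.
On the transfer ellipse at r₁, vis-viva equation gives v_p = √[μ(2/r₁ − 1/a_t)] = 8.705 km/s.
First burn Δv₁ = |v_p − v₁| = 1.808 km/s.
Circular speed at r₂: v₂ = √(μ/r₂) = 3.486 km/s.
Transfer-orbit speed at r₂: v_a = √[μ(2/r₂ − 1/a_t)] = 2.224 km/s.
Second burn Δv₂ = |v₂ − v_a| = 1.262 km/s.
Total Δv = Δv₁ + Δv₂ = 3.070 km/s.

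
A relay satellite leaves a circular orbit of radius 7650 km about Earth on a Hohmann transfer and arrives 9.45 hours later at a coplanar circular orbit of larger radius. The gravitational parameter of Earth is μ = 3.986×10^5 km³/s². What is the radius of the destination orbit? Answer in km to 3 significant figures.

r₂ = 64400 km

Transfer time t = 9.45 hours = 34020 s, and t = π√(a_t³/μ).
So a_t = (μ t²/π²)^(1/3) = (3.986×10^5 × (34020)² / π²)^(1/3) = 36022 km.
Since a_t = (r₁ + r₂)/2, r₂ = 2a_t − r₁ = 2×36022 − 7650 = 64394 km.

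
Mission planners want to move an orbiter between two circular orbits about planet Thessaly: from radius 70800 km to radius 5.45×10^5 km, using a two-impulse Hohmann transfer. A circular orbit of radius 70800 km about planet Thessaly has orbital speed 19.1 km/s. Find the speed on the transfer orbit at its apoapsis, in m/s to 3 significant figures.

v = 3300 m/s

From the circular-orbit relation v² = μ/r at r = 70800 km: μ = v²r = (19.1)² × 70800 = 2.58285×10^7 km³/s².
The Hohmann ellipse has a_t = (r₁ + r₂)/2 = 3.079×10^5 km.
The apoapsis of the transfer ellipse is at r = 5.450×10^5 km.
Vis-viva: v = √[μ(2/r − 1/a_t)] = √[2.58285×10^7 × (2/5.450×10^5 − 1/3.079×10^5)] = 3.301 km/s.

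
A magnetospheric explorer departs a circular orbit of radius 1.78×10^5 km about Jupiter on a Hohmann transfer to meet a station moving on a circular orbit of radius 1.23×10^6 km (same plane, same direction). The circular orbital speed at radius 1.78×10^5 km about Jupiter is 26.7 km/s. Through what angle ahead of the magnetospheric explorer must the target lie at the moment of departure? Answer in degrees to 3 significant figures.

φ = 102°

From the circular-orbit relation v² = μ/r at r = 1.78×10^5 km: μ = v²r = (26.7)² × 1.78×10^5 = 1.26894×10^8 km³/s².
Semi-major axis of the transfer orbit: a_t = (1.780×10^5 + 1.230×10^6)/2 = 7.040×10^5 km.
The half-period of the transfer ellipse is t = π√(a_t³/μ) = 1.647357×10^5 s.
The target's mean motion on its circular orbit is ω₂ = √(μ/r₂³) = 8.257785×10^-6 rad/s.
Angle swept by the target during transfer: ω₂·t = 1.36035 rad = 77.94°.
The magnetospheric explorer traverses 180° on the transfer ellipse, so the target must lead by 180° − 77.94° = 102°.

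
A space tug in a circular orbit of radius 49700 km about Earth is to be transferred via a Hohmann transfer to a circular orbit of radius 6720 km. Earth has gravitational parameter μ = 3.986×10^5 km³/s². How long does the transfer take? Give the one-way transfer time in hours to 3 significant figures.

The Hohmann ellipse has a_t = (r₁ + r₂)/2 = 28210 km.
Half the transfer-orbit period gives t = π√(a_t³/μ) = 23580 s.
Converting: 23580 s ÷ 3600 s/hour = 6.55 hours.

t = 6.55 hours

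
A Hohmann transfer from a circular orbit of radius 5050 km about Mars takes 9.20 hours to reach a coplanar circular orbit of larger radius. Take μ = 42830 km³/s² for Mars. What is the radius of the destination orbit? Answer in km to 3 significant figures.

r₂ = 28600 km

Transfer time t = 9.20 hours = 33120 s, and t = π√(a_t³/μ).
So a_t = (μ t²/π²)^(1/3) = (42830 × (33120)² / π²)^(1/3) = 16822 km.
Since a_t = (r₁ + r₂)/2, r₂ = 2a_t − r₁ = 2×16822 − 5050 = 28594 km.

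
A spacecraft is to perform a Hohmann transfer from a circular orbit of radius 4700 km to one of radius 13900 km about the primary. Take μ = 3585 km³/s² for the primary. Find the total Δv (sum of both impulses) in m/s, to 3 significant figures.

The Hohmann ellipse has a_t = (r₁ + r₂)/2 = 9300 km.
At r₁ the circular-orbit speed is v₁ = √(μ/r₁) = 0.873365 km/s.
Transfer-orbit speed at r₁ (v² = μ(2/r − 1/a)): v_p = √[μ(2/r₁ − 1/a_t)] = 1.06773 km/s.
First burn Δv₁ = |v_p − v₁| = 0.1944 km/s.
Circular speed at r₂: v₂ = √(μ/r₂) = 0.50785 km/s.
Transfer-orbit speed at r₂: v_a = √[μ(2/r₂ − 1/a_t)] = 0.36103 km/s.
Second burn Δv₂ = |v₂ − v_a| = 0.1468 km/s.
Total Δv = Δv₁ + Δv₂ = 0.3412 km/s.

Δv = 341 m/s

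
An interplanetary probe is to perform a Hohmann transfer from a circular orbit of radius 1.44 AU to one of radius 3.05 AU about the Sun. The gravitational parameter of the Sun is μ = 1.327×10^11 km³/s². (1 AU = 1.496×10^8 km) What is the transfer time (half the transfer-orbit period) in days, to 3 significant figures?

t = 614 days

In km: r₁ = 1.44 × 1.496×10^8 = 2.15424×10^8 km; r₂ = 3.05 × 1.496×10^8 = 4.5628×10^8 km.
Semi-major axis of the transfer orbit: a_t = (2.15424×10^8 + 4.5628×10^8)/2 = 3.35852×10^8 km.
By Kepler's third law the transfer-orbit period is T = 2π√(a_t³/μ), so t = T/2 = 5.308×10^7 s.
Converting: 5.308×10^7 s ÷ 86400 s/day = 614 days.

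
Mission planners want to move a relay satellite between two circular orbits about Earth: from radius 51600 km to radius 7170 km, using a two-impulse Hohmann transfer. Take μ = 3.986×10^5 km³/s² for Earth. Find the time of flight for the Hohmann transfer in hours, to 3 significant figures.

The Hohmann ellipse has a_t = (r₁ + r₂)/2 = 29385 km.
Transfer time t = π√(a_t³/μ) = π√((29385)³ / 3.986×10^5) = 25070 s.
Converting: 25070 s ÷ 3600 s/hour = 6.96 hours.

t = 6.96 hours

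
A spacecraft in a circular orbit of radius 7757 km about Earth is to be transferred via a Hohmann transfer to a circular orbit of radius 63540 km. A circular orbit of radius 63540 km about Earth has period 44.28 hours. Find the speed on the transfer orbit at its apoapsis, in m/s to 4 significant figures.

v = 1168 m/s

From Kepler's third law T² = 4π²r³/μ at r = 63540 km, T = 44.28 hours = 44.28 × 3600 s = 1.59408×10^5 s: μ = 4π²r³/T² = 3.98548×10^5 km³/s².
Transfer-ellipse semi-major axis a_t = (r₁ + r₂)/2 = (7757 + 63540)/2 = 35648.5 km.
At apoapsis, r = 63540 km.
Applying v² = μ(2/r − 1/a_t): v = 1.168 km/s.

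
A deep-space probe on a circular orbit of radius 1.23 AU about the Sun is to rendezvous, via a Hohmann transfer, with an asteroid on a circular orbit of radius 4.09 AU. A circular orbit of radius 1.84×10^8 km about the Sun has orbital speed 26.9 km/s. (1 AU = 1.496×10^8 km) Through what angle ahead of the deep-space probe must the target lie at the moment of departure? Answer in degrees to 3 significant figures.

φ = 85.6°

From the circular-orbit relation v² = μ/r at r = 1.84×10^8 km: μ = v²r = (26.9)² × 1.84×10^8 = 1.33144×10^11 km³/s².
In km: r₁ = 1.23 × 1.496×10^8 = 1.84008×10^8 km; r₂ = 4.09 × 1.496×10^8 = 6.11864×10^8 km.
The Hohmann ellipse has a_t = (r₁ + r₂)/2 = 3.97936×10^8 km.
The half-period of the transfer ellipse is t = π√(a_t³/μ) = 6.8345×10^7 s.
Target angular speed ω₂ = √(μ/r₂³) = 2.4109×10^-8 rad/s.
Angle swept by the target during transfer: ω₂·t = 1.6477 rad = 94.41°.
Arrival is 180° from departure on the ellipse, so φ = 180° − 94.41° = 85.6°.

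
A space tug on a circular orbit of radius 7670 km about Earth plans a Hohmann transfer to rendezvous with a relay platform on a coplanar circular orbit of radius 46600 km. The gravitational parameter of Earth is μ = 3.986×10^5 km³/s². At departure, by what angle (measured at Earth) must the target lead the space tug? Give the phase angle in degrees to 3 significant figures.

φ = 100°

The Hohmann ellipse has a_t = (r₁ + r₂)/2 = 27135 km.
Transfer time t = π√(a_t³/μ) = 22240 s.
Target angular speed ω₂ = √(μ/r₂³) = 6.276×10^-5 rad/s.
Angle swept by the target during transfer: ω₂·t = 1.396 rad = 79.98°.
The space tug traverses 180° on the transfer ellipse, so the target must lead by 180° − 79.98° = 100°.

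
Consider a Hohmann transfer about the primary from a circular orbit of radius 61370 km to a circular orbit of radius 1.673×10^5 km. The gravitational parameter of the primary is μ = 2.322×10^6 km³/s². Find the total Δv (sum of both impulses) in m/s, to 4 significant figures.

Δv = 2286 m/s

Transfer-ellipse semi-major axis a_t = (r₁ + r₂)/2 = (61370 + 1.673×10^5)/2 = 1.14335×10^5 km.
At r₁ the circular-orbit speed is v₁ = √(μ/r₁) = 6.151 km/s.
Transfer-orbit speed at r₁ (v² = μ(2/r − 1/a)): v_p = √[μ(2/r₁ − 1/a_t)] = 7.441 km/s.
First burn Δv₁ = |v_p − v₁| = 1.290 km/s.
At r₂, v₂ = √(μ/r₂) = 3.7255 km/s.
Transfer-orbit speed at r₂: v_a = √[μ(2/r₂ − 1/a_t)] = 2.7294 km/s.
Second burn Δv₂ = |v₂ − v_a| = 0.9961 km/s.
Total Δv = Δv₁ + Δv₂ = 2.286 km/s.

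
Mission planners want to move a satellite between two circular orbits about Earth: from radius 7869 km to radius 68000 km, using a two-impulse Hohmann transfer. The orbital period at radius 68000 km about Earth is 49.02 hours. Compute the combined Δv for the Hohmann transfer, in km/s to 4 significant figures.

Δv = 3.730 km/s

From Kepler's third law T² = 4π²r³/μ at r = 68000 km, T = 49.02 hours = 49.02 × 3600 s = 1.76472×10^5 s: μ = 4π²r³/T² = 3.98598×10^5 km³/s².
Semi-major axis of the transfer orbit: a_t = (7869 + 68000)/2 = 37934.5 km.
At r₁ the circular-orbit speed is v₁ = √(μ/r₁) = 7.117 km/s.
Transfer-orbit speed at r₁ (vis-viva): v_p = √[μ(2/r₁ − 1/a_t)] = 9.529 km/s.
First burn Δv₁ = |v_p − v₁| = 2.412 km/s.
At r₂, v₂ = √(μ/r₂) = 2.421 km/s.
Transfer-orbit speed at r₂: v_a = √[μ(2/r₂ − 1/a_t)] = 1.103 km/s.
Second burn Δv₂ = |v₂ − v_a| = 1.318 km/s.
Δv = Δv₁ + Δv₂ = 2.412 + 1.318 = 3.730 km/s.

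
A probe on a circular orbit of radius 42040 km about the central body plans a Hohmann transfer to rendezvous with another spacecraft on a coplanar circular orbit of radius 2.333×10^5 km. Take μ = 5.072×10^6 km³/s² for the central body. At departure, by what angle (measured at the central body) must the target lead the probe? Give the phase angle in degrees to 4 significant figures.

φ = 98.41°

The Hohmann ellipse has a_t = (r₁ + r₂)/2 = 1.3767×10^5 km.
Transfer time t = π√(a_t³/μ) = 71260 s.
The target's mean motion on its circular orbit is ω₂ = √(μ/r₂³) = 1.999×10^-5 rad/s.
Angle swept by the target during transfer: ω₂·t = 1.424 rad = 81.59°.
Arrival is 180° from departure on the ellipse, so φ = 180° − 81.59° = 98.41°.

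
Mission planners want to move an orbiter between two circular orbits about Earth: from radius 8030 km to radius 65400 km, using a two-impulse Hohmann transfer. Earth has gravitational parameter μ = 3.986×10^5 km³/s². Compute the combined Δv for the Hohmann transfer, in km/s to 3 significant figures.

Δv = 3.67 km/s

Transfer-ellipse semi-major axis a_t = (r₁ + r₂)/2 = (8030 + 65400)/2 = 36715 km.
Circular speed at r₁: v₁ = √(μ/r₁) = √(3.986×10^5/8030) = 7.045 km/s.
On the transfer ellipse at r₁, v² = μ(2/r − 1/a) gives v_p = √[μ(2/r₁ − 1/a_t)] = 9.403 km/s.
First burn Δv₁ = |v_p − v₁| = 2.358 km/s.
Circular speed at r₂: v₂ = √(μ/r₂) = 2.469 km/s.
Transfer-orbit speed at r₂: v_a = √[μ(2/r₂ − 1/a_t)] = 1.155 km/s.
Second burn Δv₂ = |v₂ − v_a| = 1.314 km/s.
Δv = Δv₁ + Δv₂ = 2.358 + 1.314 = 3.672 km/s.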